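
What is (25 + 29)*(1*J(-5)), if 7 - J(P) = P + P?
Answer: 918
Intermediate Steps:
J(P) = 7 - 2*P (J(P) = 7 - (P + P) = 7 - 2*P)
(25 + 29)*(1*J(-5)) = (25 + 29)*(1*(7 - 2*(-5))) = 54*(1*(7 + 10)) = 54*(1*17) = 54*17 = 918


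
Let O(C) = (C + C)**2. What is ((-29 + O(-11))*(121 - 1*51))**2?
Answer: 1014422500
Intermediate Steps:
O(C) = 4*C**2 (O(C) = (2*C)**2 = 4*C**2)
((-29 + O(-11))*(121 - 1*51))**2 = ((-29 + 4*(-11)**2)*(121 - 1*51))**2 = ((-29 + 4*121)*(121 - 51))**2 = ((-29 + 484)*70)**2 = (455*70)**2 = 31850**2 = 1014422500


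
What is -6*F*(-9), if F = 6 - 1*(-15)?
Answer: 1134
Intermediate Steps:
F = 21 (F = 6 + 15 = 21)
-6*F*(-9) = -6*21*(-9) = -126*(-9) = 1134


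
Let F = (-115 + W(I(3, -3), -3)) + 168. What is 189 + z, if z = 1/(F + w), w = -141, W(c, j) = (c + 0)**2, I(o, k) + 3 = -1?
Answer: 13607/72 ≈ 188.99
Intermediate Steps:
I(o, k) = -4 (I(o, k) = -3 - 1 = -4)
W(c, j) = c**2
F = 69 (F = (-115 + (-4)**2) + 168 = (-115 + 16) + 168 = -99 + 168 = 69)
z = -1/72 (z = 1/(69 - 141) = 1/(-72) = -1/72 ≈ -0.013889)
189 + z = 189 - 1/72 = 13607/72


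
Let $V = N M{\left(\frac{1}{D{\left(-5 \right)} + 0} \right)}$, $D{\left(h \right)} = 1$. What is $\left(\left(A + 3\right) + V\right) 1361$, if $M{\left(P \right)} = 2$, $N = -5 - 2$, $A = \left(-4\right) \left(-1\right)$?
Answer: $-9527$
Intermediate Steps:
$A = 4$
$N = -7$
$V = -14$ ($V = \left(-7\right) 2 = -14$)
$\left(\left(A + 3\right) + V\right) 1361 = \left(\left(4 + 3\right) - 14\right) 1361 = \left(7 - 14\right) 1361 = \left(-7\right) 1361 = -9527$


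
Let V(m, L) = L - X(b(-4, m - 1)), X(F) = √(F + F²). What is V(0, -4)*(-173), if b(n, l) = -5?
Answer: 692 + 346*√5 ≈ 1465.7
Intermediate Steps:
V(m, L) = L - 2*√5 (V(m, L) = L - √(-5*(1 - 5)) = L - √(-5*(-4)) = L - √20 = L - 2*√5)
V(0, -4)*(-173) = (-4 - 2*√5)*(-173) = 692 + 346*√5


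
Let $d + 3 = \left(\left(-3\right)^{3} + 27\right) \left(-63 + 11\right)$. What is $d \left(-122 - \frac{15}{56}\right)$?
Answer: $\frac{20541}{56} \approx 366.8$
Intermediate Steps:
$d = -3$ ($d = -3 + \left(\left(-3\right)^{3} + 27\right) \left(-63 + 11\right) = -3 + \left(-27 + 27\right) \left(-52\right) = -3 + 0 \left(-52\right) = -3 + 0 = -3$)
$d \left(-122 - \frac{15}{56}\right) = - 3 \left(-122 - \frac{15}{56}\right) = \left(-3\right) \left(- \frac{6847}{56}\right) = \frac{20541}{56}$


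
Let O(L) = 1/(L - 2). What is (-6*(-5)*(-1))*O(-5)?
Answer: 30/7 ≈ 4.2857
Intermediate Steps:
O(L) = 1/(-2 + L)
(-6*(-5)*(-1))*O(-5) = (-6*(-5)*(-1))/(-2 - 5) = (30*(-1))/(-7) = -30*(-1/7) = 30/7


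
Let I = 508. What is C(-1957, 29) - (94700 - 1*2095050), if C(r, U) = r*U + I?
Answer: 1944105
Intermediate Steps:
C(r, U) = 508 + U*r (C(r, U) = r*U + 508 = U*r + 508 = 508 + U*r)
C(-1957, 29) - (94700 - 1*2095050) = (508 + 29*(-1957)) - (94700 - 1*2095050) = (508 - 56753) - (94700 - 2095050) = -56245 - 1*(-2000350) = -56245 + 2000350 = 1944105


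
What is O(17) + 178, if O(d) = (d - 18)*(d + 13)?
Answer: 148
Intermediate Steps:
O(d) = (-18 + d)*(13 + d)
O(17) + 178 = (-234 + 17² - 5*17) + 178 = (-234 + 289 - 85) + 178 = -30 + 178 = 148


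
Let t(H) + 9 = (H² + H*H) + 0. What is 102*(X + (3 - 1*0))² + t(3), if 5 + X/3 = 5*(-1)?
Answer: 74367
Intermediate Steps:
X = -30 (X = -15 + 3*(5*(-1)) = -15 + 3*(-5) = -15 - 15 = -30)
t(H) = -9 + 2*H² (t(H) = -9 + ((H² + H*H) + 0) = -9 + ((H² + H²) + 0) = -9 + (2*H² + 0) = -9 + 2*H²)
102*(X + (3 - 1*0))² + t(3) = 102*(-30 + (3 - 1*0))² + (-9 + 2*3²) = 102*(-30 + (3 + 0))² + (-9 + 2*9) = 102*(-30 + 3)² + (-9 + 18) = 102*(-27)² + 9 = 102*729 + 9 = 74358 + 9 = 74367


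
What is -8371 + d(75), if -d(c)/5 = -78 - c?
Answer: -7606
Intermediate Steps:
d(c) = 390 + 5*c (d(c) = -5*(-78 - c) = 390 + 5*c)
-8371 + d(75) = -8371 + (390 + 5*75) = -8371 + (390 + 375) = -8371 + 765 = -7606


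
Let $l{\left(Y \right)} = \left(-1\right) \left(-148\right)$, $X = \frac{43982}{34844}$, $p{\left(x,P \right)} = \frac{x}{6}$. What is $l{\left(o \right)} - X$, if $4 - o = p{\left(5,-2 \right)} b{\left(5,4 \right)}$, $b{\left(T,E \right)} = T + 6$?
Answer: $\frac{2556465}{17422} \approx 146.74$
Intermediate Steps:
$p{\left(x,P \right)} = \frac{x}{6}$ ($p{\left(x,P \right)} = x \frac{1}{6} = \frac{x}{6}$)
$b{\left(T,E \right)} = 6 + T$
$X = \frac{21991}{17422}$ ($X = 43982 \cdot \frac{1}{34844} = \frac{21991}{17422} \approx 1.2623$)
$o = - \frac{31}{6}$ ($o = 4 - \frac{1}{6} \cdot 5 \left(6 + 5\right) = 4 - \frac{5}{6} \cdot 11 = 4 - \frac{55}{6} = - \frac{31}{6} \approx -5.1667$)
$l{\left(Y \right)} = 148$
$l{\left(o \right)} - X = 148 - \frac{21991}{17422} = \frac{2556465}{17422}$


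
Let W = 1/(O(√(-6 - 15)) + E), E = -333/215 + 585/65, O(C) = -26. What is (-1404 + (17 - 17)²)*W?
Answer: 75465/997 ≈ 75.692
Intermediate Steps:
E = 1602/215 (E = -333*1/215 + 585*(1/65) = -333/215 + 9 = 1602/215 ≈ 7.4512)
W = -215/3988 (W = 1/(-26 + 1602/215) = 1/(-3988/215) = -215/3988 ≈ -0.053912)
(-1404 + (17 - 17)²)*W = (-1404 + (17 - 17)²)*(-215/3988) = (-1404 + 0²)*(-215/3988) = (-1404 + 0)*(-215/3988) = -1404*(-215/3988) = 75465/997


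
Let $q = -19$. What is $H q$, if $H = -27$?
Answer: $513$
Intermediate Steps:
$H q = \left(-27\right) \left(-19\right) = 513$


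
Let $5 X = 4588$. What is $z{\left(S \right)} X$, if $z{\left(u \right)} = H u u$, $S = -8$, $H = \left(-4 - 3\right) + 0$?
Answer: $- \frac{2055424}{5} \approx -4.1109 \cdot 10^{5}$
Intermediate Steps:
$H = -7$ ($H = -7 + 0 = -7$)
$X = \frac{4588}{5}$ ($X = \frac{1}{5} \cdot 4588 = \frac{4588}{5} \approx 917.6$)
$z{\left(u \right)} = - 7 u^{2}$ ($z{\left(u \right)} = - 7 u u = - 7 u^{2}$)
$z{\left(S \right)} X = - 7 \left(-8\right)^{2} \cdot \frac{4588}{5} = \left(-7\right) 64 \cdot \frac{4588}{5} = \left(-448\right) \frac{4588}{5} = - \frac{2055424}{5}$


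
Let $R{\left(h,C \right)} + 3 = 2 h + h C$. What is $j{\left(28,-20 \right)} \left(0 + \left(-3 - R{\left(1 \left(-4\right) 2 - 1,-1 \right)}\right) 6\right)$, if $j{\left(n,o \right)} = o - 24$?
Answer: $-2376$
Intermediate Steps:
$R{\left(h,C \right)} = -3 + 2 h + C h$ ($R{\left(h,C \right)} = -3 + \left(2 h + h C\right) = -3 + \left(2 h + C h\right) = -3 + 2 h + C h$)
$j{\left(n,o \right)} = -24 + o$
$j{\left(28,-20 \right)} \left(0 + \left(-3 - R{\left(1 \left(-4\right) 2 - 1,-1 \right)}\right) 6\right) = \left(-24 - 20\right) \left(0 + \left(-3 - \left(-3 + 2 \left(1 \left(-4\right) 2 - 1\right) - \left(1 \left(-4\right) 2 - 1\right)\right)\right) 6\right) = - 44 \left(0 + \left(-3 - \left(-3 + 2 \left(\left(-4\right) 2 - 1\right) - \left(\left(-4\right) 2 - 1\right)\right)\right) 6\right) = - 44 \left(0 + \left(-3 - \left(-3 + 2 \left(-8 - 1\right) - \left(-8 - 1\right)\right)\right) 6\right) = - 44 \left(0 + \left(-3 - \left(-3 + 2 \left(-9\right) - -9\right)\right) 6\right) = - 44 \left(0 + \left(-3 - \left(-3 - 18 + 9\right)\right) 6\right) = - 44 \left(0 + \left(-3 - -12\right) 6\right) = - 44 \left(0 + \left(-3 + 12\right) 6\right) = - 44 \left(0 + 9 \cdot 6\right) = - 44 \left(0 + 54\right) = \left(-44\right) 54 = -2376$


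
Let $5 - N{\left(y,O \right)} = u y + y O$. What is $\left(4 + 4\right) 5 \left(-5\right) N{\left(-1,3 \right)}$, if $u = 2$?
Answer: $-2000$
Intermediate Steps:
$N{\left(y,O \right)} = 5 - 2 y - O y$ ($N{\left(y,O \right)} = 5 - \left(2 y + y O\right) = 5 - \left(2 y + O y\right) = 5 - 2 y - O y$)
$\left(4 + 4\right) 5 \left(-5\right) N{\left(-1,3 \right)} = \left(4 + 4\right) 5 \left(-5\right) \left(5 - -2 - 3 \left(-1\right)\right) = 8 \left(-25\right) \left(5 + 2 + 3\right) = \left(-200\right) 10 = -2000$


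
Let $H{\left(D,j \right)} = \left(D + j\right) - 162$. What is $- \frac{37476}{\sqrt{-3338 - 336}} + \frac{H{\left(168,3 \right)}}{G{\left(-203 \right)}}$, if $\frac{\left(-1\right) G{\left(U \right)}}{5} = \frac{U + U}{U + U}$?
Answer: $- \frac{9}{5} + \frac{18738 i \sqrt{3674}}{1837} \approx -1.8 + 618.28 i$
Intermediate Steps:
$G{\left(U \right)} = -5$ ($G{\left(U \right)} = - 5 \frac{U + U}{U + U} = - 5 \frac{2 U}{2 U} = - 5 \cdot 2 U \frac{1}{2 U} = \left(-5\right) 1 = -5$)
$H{\left(D,j \right)} = -162 + D + j$
$- \frac{37476}{\sqrt{-3338 - 336}} + \frac{H{\left(168,3 \right)}}{G{\left(-203 \right)}} = - \frac{37476}{\sqrt{-3338 - 336}} + \frac{-162 + 168 + 3}{-5} = - \frac{37476}{\sqrt{-3674}} + 9 \left(- \frac{1}{5}\right) = - \frac{37476}{i \sqrt{3674}} - \frac{9}{5} = - 37476 \left(- \frac{i \sqrt{3674}}{3674}\right) - \frac{9}{5} = \frac{18738 i \sqrt{3674}}{1837} - \frac{9}{5} = - \frac{9}{5} + \frac{18738 i \sqrt{3674}}{1837}$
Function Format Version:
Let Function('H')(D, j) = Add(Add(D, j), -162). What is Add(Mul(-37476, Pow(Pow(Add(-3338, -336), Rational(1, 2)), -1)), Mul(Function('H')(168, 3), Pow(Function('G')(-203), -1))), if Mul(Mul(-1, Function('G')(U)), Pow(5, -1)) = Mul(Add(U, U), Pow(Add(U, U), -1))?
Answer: Add(Rational(-9, 5), Mul(Rational(18738, 1837), I, Pow(3674, Rational(1, 2)))) ≈ Add(-1.8000, Mul(618.28, I))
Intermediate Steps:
Function('G')(U) = -5 (Function('G')(U) = Mul(-5, Mul(Add(U, U), Pow(Add(U, U), -1))) = Mul(-5, Mul(Mul(2, U), Pow(Mul(2, U), -1))) = Mul(-5, Mul(Mul(2, U), Mul(Rational(1, 2), Pow(U, -1)))) = Mul(-5, 1) = -5)
Function('H')(D, j) = Add(-162, D, j)
Add(Mul(-37476, Pow(Pow(Add(-3338, -336), Rational(1, 2)), -1)), Mul(Function('H')(168, 3), Pow(Function('G')(-203), -1))) = Add(Mul(-37476, Pow(Pow(Add(-3338, -336), Rational(1, 2)), -1)), Mul(Add(-162, 168, 3), Pow(-5, -1))) = Add(Mul(-37476, Pow(Pow(-3674, Rational(1, 2)), -1)), Mul(9, Rational(-1, 5))) = Add(Mul(-37476, Pow(Mul(I, Pow(3674, Rational(1, 2))), -1)), Rational(-9, 5)) = Add(Mul(-37476, Mul(Rational(-1, 3674), I, Pow(3674, Rational(1, 2)))), Rational(-9, 5)) = Add(Mul(Rational(18738, 1837), I, Pow(3674, Rational(1, 2))), Rational(-9, 5)) = Add(Rational(-9, 5), Mul(Rational(18738, 1837), I, Pow(3674, Rational(1, 2))))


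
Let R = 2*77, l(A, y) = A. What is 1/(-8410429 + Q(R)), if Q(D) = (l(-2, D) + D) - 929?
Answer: -1/8411206 ≈ -1.1889e-7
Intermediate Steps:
R = 154
Q(D) = -931 + D (Q(D) = (-2 + D) - 929 = -931 + D)
1/(-8410429 + Q(R)) = 1/(-8410429 + (-931 + 154)) = 1/(-8410429 - 777) = 1/(-8411206) = -1/8411206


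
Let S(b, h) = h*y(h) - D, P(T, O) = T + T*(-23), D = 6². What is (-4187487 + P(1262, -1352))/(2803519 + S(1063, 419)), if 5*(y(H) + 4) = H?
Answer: -21076255/14184596 ≈ -1.4859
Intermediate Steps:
y(H) = -4 + H/5
D = 36
P(T, O) = -22*T (P(T, O) = T - 23*T = -22*T)
S(b, h) = -36 + h*(-4 + h/5) (S(b, h) = h*(-4 + h/5) - 1*36 = h*(-4 + h/5) - 36 = -36 + h*(-4 + h/5))
(-4187487 + P(1262, -1352))/(2803519 + S(1063, 419)) = (-4187487 - 22*1262)/(2803519 + (-36 + (⅕)*419*(-20 + 419))) = (-4187487 - 27764)/(2803519 + (-36 + (⅕)*419*399)) = -4215251/(2803519 + (-36 + 167181/5)) = -4215251/(2803519 + 167001/5) = -4215251/14184596/5 = -4215251*5/14184596 = -21076255/14184596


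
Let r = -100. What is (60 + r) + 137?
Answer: 97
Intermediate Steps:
(60 + r) + 137 = (60 - 100) + 137 = -40 + 137 = 97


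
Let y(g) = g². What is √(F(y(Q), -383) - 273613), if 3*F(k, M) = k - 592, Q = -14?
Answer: I*√273745 ≈ 523.21*I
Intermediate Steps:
F(k, M) = -592/3 + k/3 (F(k, M) = (k - 592)/3 = (-592 + k)/3 = -592/3 + k/3)
√(F(y(Q), -383) - 273613) = √((-592/3 + (⅓)*(-14)²) - 273613) = √((-592/3 + (⅓)*196) - 273613) = √((-592/3 + 196/3) - 273613) = √(-132 - 273613) = √(-273745) = I*√273745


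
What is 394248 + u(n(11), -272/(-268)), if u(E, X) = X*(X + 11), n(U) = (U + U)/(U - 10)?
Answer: 1769834012/4489 ≈ 3.9426e+5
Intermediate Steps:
n(U) = 2*U/(-10 + U) (n(U) = (2*U)/(-10 + U) = 2*U/(-10 + U))
u(E, X) = X*(11 + X)
394248 + u(n(11), -272/(-268)) = 394248 + (-272/(-268))*(11 - 272/(-268)) = 394248 + (-272*(-1/268))*(11 - 272*(-1/268)) = 394248 + 68*(11 + 68/67)/67 = 394248 + (68/67)*(805/67) = 394248 + 54740/4489 = 1769834012/4489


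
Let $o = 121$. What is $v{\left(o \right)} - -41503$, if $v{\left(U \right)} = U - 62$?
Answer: $41562$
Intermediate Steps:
$v{\left(U \right)} = -62 + U$
$v{\left(o \right)} - -41503 = \left(-62 + 121\right) - -41503 = 59 + 41503 = 41562$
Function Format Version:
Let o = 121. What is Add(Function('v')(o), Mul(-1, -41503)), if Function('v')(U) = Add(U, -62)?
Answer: 41562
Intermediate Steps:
Function('v')(U) = Add(-62, U)
Add(Function('v')(o), Mul(-1, -41503)) = Add(Add(-62, 121), Mul(-1, -41503)) = Add(59, 41503) = 41562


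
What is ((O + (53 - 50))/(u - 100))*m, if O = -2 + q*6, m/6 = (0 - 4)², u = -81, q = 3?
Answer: -1824/181 ≈ -10.077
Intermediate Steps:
m = 96 (m = 6*(0 - 4)² = 6*(-4)² = 6*16 = 96)
O = 16 (O = -2 + 3*6 = -2 + 18 = 16)
((O + (53 - 50))/(u - 100))*m = ((16 + (53 - 50))/(-81 - 100))*96 = ((16 + 3)/(-181))*96 = (19*(-1/181))*96 = -19/181*96 = -1824/181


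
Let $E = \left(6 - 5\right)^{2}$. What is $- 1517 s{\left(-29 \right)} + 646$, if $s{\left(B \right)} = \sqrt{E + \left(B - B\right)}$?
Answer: $-871$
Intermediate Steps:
$E = 1$ ($E = 1^{2} = 1$)
$s{\left(B \right)} = 1$ ($s{\left(B \right)} = \sqrt{1 + \left(B - B\right)} = \sqrt{1 + 0} = \sqrt{1} = 1$)
$- 1517 s{\left(-29 \right)} + 646 = \left(-1517\right) 1 + 646 = -1517 + 646 = -871$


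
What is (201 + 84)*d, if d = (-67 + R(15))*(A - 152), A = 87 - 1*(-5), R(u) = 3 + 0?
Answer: 1094400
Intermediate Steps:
R(u) = 3
A = 92 (A = 87 + 5 = 92)
d = 3840 (d = (-67 + 3)*(92 - 152) = -64*(-60) = 3840)
(201 + 84)*d = (201 + 84)*3840 = 285*3840 = 1094400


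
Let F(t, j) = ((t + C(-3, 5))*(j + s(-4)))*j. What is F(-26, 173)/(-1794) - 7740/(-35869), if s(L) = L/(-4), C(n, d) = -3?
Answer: 5221002677/10724831 ≈ 486.81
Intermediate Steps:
s(L) = -L/4 (s(L) = L*(-¼) = -L/4)
F(t, j) = j*(1 + j)*(-3 + t) (F(t, j) = ((t - 3)*(j - ¼*(-4)))*j = ((-3 + t)*(j + 1))*j = ((-3 + t)*(1 + j))*j = ((1 + j)*(-3 + t))*j = j*(1 + j)*(-3 + t))
F(-26, 173)/(-1794) - 7740/(-35869) = (173*(-3 - 26 - 3*173 + 173*(-26)))/(-1794) - 7740/(-35869) = (173*(-3 - 26 - 519 - 4498))*(-1/1794) - 7740*(-1/35869) = (173*(-5046))*(-1/1794) + 7740/35869 = -872958*(-1/1794) + 7740/35869 = 145493/299 + 7740/35869 = 5221002677/10724831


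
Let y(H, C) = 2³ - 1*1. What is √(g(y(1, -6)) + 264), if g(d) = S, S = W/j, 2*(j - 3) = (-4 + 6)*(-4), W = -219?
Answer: √483 ≈ 21.977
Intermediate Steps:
j = -1 (j = 3 + ((-4 + 6)*(-4))/2 = 3 + (2*(-4))/2 = 3 + (½)*(-8) = 3 - 4 = -1)
S = 219 (S = -219/(-1) = -219*(-1) = 219)
y(H, C) = 7 (y(H, C) = 8 - 1 = 7)
g(d) = 219
√(g(y(1, -6)) + 264) = √(219 + 264) = √483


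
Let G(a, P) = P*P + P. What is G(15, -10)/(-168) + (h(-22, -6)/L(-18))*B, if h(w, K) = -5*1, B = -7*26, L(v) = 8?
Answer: 1585/14 ≈ 113.21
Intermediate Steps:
G(a, P) = P + P² (G(a, P) = P² + P = P + P²)
B = -182
h(w, K) = -5
G(15, -10)/(-168) + (h(-22, -6)/L(-18))*B = -10*(1 - 10)/(-168) - 5/8*(-182) = -10*(-9)*(-1/168) - 5*⅛*(-182) = 90*(-1/168) - 5/8*(-182) = -15/28 + 455/4 = 1585/14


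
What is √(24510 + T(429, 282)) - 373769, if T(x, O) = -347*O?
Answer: -373769 + 8*I*√1146 ≈ -3.7377e+5 + 270.82*I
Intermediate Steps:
√(24510 + T(429, 282)) - 373769 = √(24510 - 347*282) - 373769 = √(24510 - 97854) - 373769 = √(-73344) - 373769 = 8*I*√1146 - 373769 = -373769 + 8*I*√1146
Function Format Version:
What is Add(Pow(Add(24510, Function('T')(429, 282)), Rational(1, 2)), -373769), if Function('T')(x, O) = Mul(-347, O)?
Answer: Add(-373769, Mul(8, I, Pow(1146, Rational(1, 2)))) ≈ Add(-3.7377e+5, Mul(270.82, I))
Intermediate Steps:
Add(Pow(Add(24510, Function('T')(429, 282)), Rational(1, 2)), -373769) = Add(Pow(Add(24510, Mul(-347, 282)), Rational(1, 2)), -373769) = Add(Pow(Add(24510, -97854), Rational(1, 2)), -373769) = Add(Pow(-73344, Rational(1, 2)), -373769) = Add(Mul(8, I, Pow(1146, Rational(1, 2))), -373769) = Add(-373769, Mul(8, I, Pow(1146, Rational(1, 2))))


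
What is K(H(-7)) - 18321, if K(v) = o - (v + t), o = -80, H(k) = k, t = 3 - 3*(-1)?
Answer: -18400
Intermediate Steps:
t = 6 (t = 3 + 3 = 6)
K(v) = -86 - v (K(v) = -80 - (v + 6) = -80 - (6 + v) = -80 + (-6 - v) = -86 - v)
K(H(-7)) - 18321 = (-86 - 1*(-7)) - 18321 = (-86 + 7) - 18321 = -79 - 18321 = -18400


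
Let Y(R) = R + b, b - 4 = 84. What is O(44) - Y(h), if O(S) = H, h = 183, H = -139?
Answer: -410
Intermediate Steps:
b = 88 (b = 4 + 84 = 88)
O(S) = -139
Y(R) = 88 + R (Y(R) = R + 88 = 88 + R)
O(44) - Y(h) = -139 - (88 + 183) = -139 - 1*271 = -139 - 271 = -410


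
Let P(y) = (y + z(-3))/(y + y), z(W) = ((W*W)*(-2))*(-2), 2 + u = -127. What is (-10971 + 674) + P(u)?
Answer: -885511/86 ≈ -10297.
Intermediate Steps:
u = -129 (u = -2 - 127 = -129)
z(W) = 4*W**2 (z(W) = (W**2*(-2))*(-2) = -2*W**2*(-2) = 4*W**2)
P(y) = (36 + y)/(2*y) (P(y) = (y + 4*(-3)**2)/(y + y) = (y + 4*9)/((2*y)) = (y + 36)*(1/(2*y)) = (36 + y)*(1/(2*y)) = (36 + y)/(2*y))
(-10971 + 674) + P(u) = (-10971 + 674) + (1/2)*(36 - 129)/(-129) = -10297 + (1/2)*(-1/129)*(-93) = -10297 + 31/86 = -885511/86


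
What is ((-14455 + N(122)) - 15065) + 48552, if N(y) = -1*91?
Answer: 18941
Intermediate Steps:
N(y) = -91
((-14455 + N(122)) - 15065) + 48552 = ((-14455 - 91) - 15065) + 48552 = (-14546 - 15065) + 48552 = -29611 + 48552 = 18941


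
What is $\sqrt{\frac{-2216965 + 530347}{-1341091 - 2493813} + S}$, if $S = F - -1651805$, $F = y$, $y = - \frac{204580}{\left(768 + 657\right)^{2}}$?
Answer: $\frac{\sqrt{3083028964233982337138795}}{1366184550} \approx 1285.2$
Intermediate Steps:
$y = - \frac{40916}{406125}$ ($y = - \frac{204580}{1425^{2}} = - \frac{204580}{2030625} = \left(-204580\right) \frac{1}{2030625} = - \frac{40916}{406125} \approx -0.10075$)
$F = - \frac{40916}{406125} \approx -0.10075$
$S = \frac{670839264709}{406125}$ ($S = - \frac{40916}{406125} - -1651805 = - \frac{40916}{406125} + 1651805 = \frac{670839264709}{406125} \approx 1.6518 \cdot 10^{6}$)
$\sqrt{\frac{-2216965 + 530347}{-1341091 - 2493813} + S} = \sqrt{\frac{-2216965 + 530347}{-1341091 - 2493813} + \frac{670839264709}{406125}} = \sqrt{- \frac{1686618}{-3834904} + \frac{670839264709}{406125}} = \sqrt{\left(-1686618\right) \left(- \frac{1}{3834904}\right) + \frac{670839264709}{406125}} = \sqrt{\frac{843309}{1917452} + \frac{670839264709}{406125}} = \sqrt{\frac{1286302432283669093}{778725193500}} = \frac{\sqrt{3083028964233982337138795}}{1366184550}$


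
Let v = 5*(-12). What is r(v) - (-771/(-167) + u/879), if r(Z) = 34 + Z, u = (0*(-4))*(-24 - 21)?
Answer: -5113/167 ≈ -30.617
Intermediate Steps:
u = 0 (u = 0*(-45) = 0)
v = -60
r(v) - (-771/(-167) + u/879) = (34 - 60) - (-771/(-167) + 0/879) = -26 - (-771*(-1/167) + 0*(1/879)) = -26 - (771/167 + 0) = -26 - 1*771/167 = -26 - 771/167 = -5113/167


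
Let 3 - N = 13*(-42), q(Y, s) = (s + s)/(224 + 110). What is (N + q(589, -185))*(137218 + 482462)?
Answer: 56699480640/167 ≈ 3.3952e+8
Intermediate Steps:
q(Y, s) = s/167 (q(Y, s) = (2*s)/334 = (2*s)*(1/334) = s/167)
N = 549 (N = 3 - 13*(-42) = 3 - 1*(-546) = 3 + 546 = 549)
(N + q(589, -185))*(137218 + 482462) = (549 + (1/167)*(-185))*(137218 + 482462) = (549 - 185/167)*619680 = (91498/167)*619680 = 56699480640/167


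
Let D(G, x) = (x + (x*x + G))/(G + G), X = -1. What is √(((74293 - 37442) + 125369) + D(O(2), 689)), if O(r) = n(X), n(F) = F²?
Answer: √1599702/2 ≈ 632.40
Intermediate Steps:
O(r) = 1 (O(r) = (-1)² = 1)
D(G, x) = (G + x + x²)/(2*G) (D(G, x) = (x + (x² + G))/((2*G)) = (x + (G + x²))*(1/(2*G)) = (G + x + x²)*(1/(2*G)) = (G + x + x²)/(2*G))
√(((74293 - 37442) + 125369) + D(O(2), 689)) = √(((74293 - 37442) + 125369) + (½)*(1 + 689 + 689²)/1) = √((36851 + 125369) + (½)*1*(1 + 689 + 474721)) = √(162220 + (½)*1*475411) = √(162220 + 475411/2) = √(799851/2) = √1599702/2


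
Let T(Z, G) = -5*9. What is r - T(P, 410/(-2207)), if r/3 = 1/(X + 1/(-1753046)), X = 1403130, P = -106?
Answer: 110688819788193/2459751433979 ≈ 45.000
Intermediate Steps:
T(Z, G) = -45
r = 5259138/2459751433979 (r = 3/(1403130 + 1/(-1753046)) = 3/(1403130 - 1/1753046) = 3/(2459751433979/1753046) = 3*(1753046/2459751433979) = 5259138/2459751433979 ≈ 2.1381e-6)
r - T(P, 410/(-2207)) = 5259138/2459751433979 - 1*(-45) = 5259138/2459751433979 + 45 = 110688819788193/2459751433979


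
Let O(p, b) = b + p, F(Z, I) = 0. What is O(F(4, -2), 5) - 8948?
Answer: -8943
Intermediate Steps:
O(F(4, -2), 5) - 8948 = (5 + 0) - 8948 = 5 - 8948 = -8943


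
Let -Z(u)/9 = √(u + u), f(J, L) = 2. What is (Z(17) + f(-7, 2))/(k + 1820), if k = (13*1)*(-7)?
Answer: 2/1729 - 9*√34/1729 ≈ -0.029195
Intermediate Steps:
Z(u) = -9*√2*√u (Z(u) = -9*√(u + u) = -9*√2*√u)
k = -91 (k = 13*(-7) = -91)
(Z(17) + f(-7, 2))/(k + 1820) = (-9*√2*√17 + 2)/(-91 + 1820) = (-9*√34 + 2)/1729 = (2 - 9*√34)*(1/1729) = 2/1729 - 9*√34/1729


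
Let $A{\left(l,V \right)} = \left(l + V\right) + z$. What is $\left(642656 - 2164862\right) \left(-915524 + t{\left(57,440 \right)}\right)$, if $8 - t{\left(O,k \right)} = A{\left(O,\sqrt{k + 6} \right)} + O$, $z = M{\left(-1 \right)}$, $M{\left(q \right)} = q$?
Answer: $1393775957574 + 1522206 \sqrt{446} \approx 1.3938 \cdot 10^{12}$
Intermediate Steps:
$z = -1$
$A{\left(l,V \right)} = -1 + V + l$ ($A{\left(l,V \right)} = \left(l + V\right) - 1 = \left(V + l\right) - 1 = -1 + V + l$)
$t{\left(O,k \right)} = 9 - \sqrt{6 + k} - 2 O$ ($t{\left(O,k \right)} = 8 - \left(\left(-1 + \sqrt{k + 6} + O\right) + O\right) = 8 - \left(\left(-1 + \sqrt{6 + k} + O\right) + O\right) = 8 - \left(\left(-1 + O + \sqrt{6 + k}\right) + O\right) = 8 - \left(-1 + \sqrt{6 + k} + 2 O\right) = 9 - \sqrt{6 + k} - 2 O$)
$\left(642656 - 2164862\right) \left(-915524 + t{\left(57,440 \right)}\right) = \left(642656 - 2164862\right) \left(-915524 - \left(105 + \sqrt{6 + 440}\right)\right) = - 1522206 \left(-915524 - \left(105 + \sqrt{446}\right)\right) = - 1522206 \left(-915629 - \sqrt{446}\right) = 1393775957574 + 1522206 \sqrt{446}$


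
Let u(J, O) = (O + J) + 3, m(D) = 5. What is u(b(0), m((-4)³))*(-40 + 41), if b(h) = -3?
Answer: 5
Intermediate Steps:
u(J, O) = 3 + J + O (u(J, O) = (J + O) + 3 = 3 + J + O)
u(b(0), m((-4)³))*(-40 + 41) = (3 - 3 + 5)*(-40 + 41) = 5*1 = 5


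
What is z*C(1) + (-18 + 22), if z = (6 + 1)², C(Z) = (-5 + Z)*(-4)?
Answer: 788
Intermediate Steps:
C(Z) = 20 - 4*Z
z = 49 (z = 7² = 49)
z*C(1) + (-18 + 22) = 49*(20 - 4*1) + (-18 + 22) = 49*(20 - 4) + 4 = 49*16 + 4 = 784 + 4 = 788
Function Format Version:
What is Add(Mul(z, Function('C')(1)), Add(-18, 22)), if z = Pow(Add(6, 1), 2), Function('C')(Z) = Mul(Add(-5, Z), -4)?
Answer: 788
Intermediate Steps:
Function('C')(Z) = Add(20, Mul(-4, Z))
z = 49 (z = Pow(7, 2) = 49)
Add(Mul(z, Function('C')(1)), Add(-18, 22)) = Add(Mul(49, Add(20, Mul(-4, 1))), Add(-18, 22)) = Add(Mul(49, Add(20, -4)), 4) = Add(Mul(49, 16), 4) = Add(784, 4) = 788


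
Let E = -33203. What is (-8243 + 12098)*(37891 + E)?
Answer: 18072240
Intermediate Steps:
(-8243 + 12098)*(37891 + E) = (-8243 + 12098)*(37891 - 33203) = 3855*4688 = 18072240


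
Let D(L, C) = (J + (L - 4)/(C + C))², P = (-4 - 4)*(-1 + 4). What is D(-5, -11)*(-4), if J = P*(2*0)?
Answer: -81/121 ≈ -0.66942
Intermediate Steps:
P = -24 (P = -8*3 = -24)
J = 0 (J = -48*0 = -24*0 = 0)
D(L, C) = (-4 + L)²/(4*C²) (D(L, C) = (0 + (L - 4)/(C + C))² = (0 + (-4 + L)/((2*C)))² = (0 + (-4 + L)*(1/(2*C)))² = (0 + (-4 + L)/(2*C))² = ((-4 + L)/(2*C))² = (-4 + L)²/(4*C²))
D(-5, -11)*(-4) = ((¼)*(-4 - 5)²/(-11)²)*(-4) = ((¼)*(1/121)*(-9)²)*(-4) = ((¼)*(1/121)*81)*(-4) = (81/484)*(-4) = -81/121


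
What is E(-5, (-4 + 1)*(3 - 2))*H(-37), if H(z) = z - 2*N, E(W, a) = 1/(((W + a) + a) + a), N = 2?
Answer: 41/14 ≈ 2.9286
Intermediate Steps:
E(W, a) = 1/(W + 3*a) (E(W, a) = 1/((W + 2*a) + a) = 1/(W + 3*a))
H(z) = -4 + z (H(z) = z - 2*2 = z - 4 = -4 + z)
E(-5, (-4 + 1)*(3 - 2))*H(-37) = (-4 - 37)/(-5 + 3*((-4 + 1)*(3 - 2))) = -41/(-5 + 3*(-3*1)) = -41/(-5 + 3*(-3)) = -41/(-5 - 9) = -41/(-14) = -1/14*(-41) = 41/14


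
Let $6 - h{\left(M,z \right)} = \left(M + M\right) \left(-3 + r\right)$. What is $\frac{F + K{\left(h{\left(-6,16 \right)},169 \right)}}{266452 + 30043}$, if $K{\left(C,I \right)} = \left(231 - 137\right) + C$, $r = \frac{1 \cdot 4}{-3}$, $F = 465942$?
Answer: $\frac{93198}{59299} \approx 1.5717$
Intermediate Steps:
$r = - \frac{4}{3}$ ($r = 4 \left(- \frac{1}{3}\right) = - \frac{4}{3} \approx -1.3333$)
$h{\left(M,z \right)} = 6 + \frac{26 M}{3}$ ($h{\left(M,z \right)} = 6 - \left(M + M\right) \left(-3 - \frac{4}{3}\right) = 6 - 2 M \left(- \frac{13}{3}\right) = 6 - - \frac{26 M}{3} = 6 + \frac{26 M}{3}$)
$K{\left(C,I \right)} = 94 + C$
$\frac{F + K{\left(h{\left(-6,16 \right)},169 \right)}}{266452 + 30043} = \frac{465942 + \left(94 + \left(6 + \frac{26}{3} \left(-6\right)\right)\right)}{266452 + 30043} = \frac{465942 + \left(94 + \left(6 - 52\right)\right)}{296495} = \left(465942 + \left(94 - 46\right)\right) \frac{1}{296495} = \left(465942 + 48\right) \frac{1}{296495} = 465990 \cdot \frac{1}{296495} = \frac{93198}{59299}$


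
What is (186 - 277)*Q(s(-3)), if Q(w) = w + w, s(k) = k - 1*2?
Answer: 910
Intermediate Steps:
s(k) = -2 + k (s(k) = k - 2 = -2 + k)
Q(w) = 2*w
(186 - 277)*Q(s(-3)) = (186 - 277)*(2*(-2 - 3)) = -182*(-5) = -91*(-10) = 910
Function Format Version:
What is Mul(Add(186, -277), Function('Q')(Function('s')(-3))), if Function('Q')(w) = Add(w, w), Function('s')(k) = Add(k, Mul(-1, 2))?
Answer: 910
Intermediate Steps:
Function('s')(k) = Add(-2, k) (Function('s')(k) = Add(k, -2) = Add(-2, k))
Function('Q')(w) = Mul(2, w)
Mul(Add(186, -277), Function('Q')(Function('s')(-3))) = Mul(Add(186, -277), Mul(2, Add(-2, -3))) = Mul(-91, Mul(2, -5)) = Mul(-91, -10) = 910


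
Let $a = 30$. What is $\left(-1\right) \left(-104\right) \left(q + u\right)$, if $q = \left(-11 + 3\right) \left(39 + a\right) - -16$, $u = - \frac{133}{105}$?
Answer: $- \frac{838136}{15} \approx -55876.0$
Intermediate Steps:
$u = - \frac{19}{15}$ ($u = \left(-133\right) \frac{1}{105} = - \frac{19}{15} \approx -1.2667$)
$q = -536$ ($q = \left(-11 + 3\right) \left(39 + 30\right) - -16 = \left(-8\right) 69 + 16 = -552 + 16 = -536$)
$\left(-1\right) \left(-104\right) \left(q + u\right) = \left(-1\right) \left(-104\right) \left(-536 - \frac{19}{15}\right) = 104 \left(- \frac{8059}{15}\right) = - \frac{838136}{15}$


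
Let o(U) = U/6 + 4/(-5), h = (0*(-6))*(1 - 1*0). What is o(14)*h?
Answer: 0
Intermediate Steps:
h = 0 (h = 0*(1 + 0) = 0*1 = 0)
o(U) = -⅘ + U/6 (o(U) = U*(⅙) + 4*(-⅕) = U/6 - ⅘ = -⅘ + U/6)
o(14)*h = (-⅘ + (⅙)*14)*0 = (-⅘ + 7/3)*0 = (23/15)*0 = 0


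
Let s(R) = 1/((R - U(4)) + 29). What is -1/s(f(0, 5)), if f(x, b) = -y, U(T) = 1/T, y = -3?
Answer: -127/4 ≈ -31.750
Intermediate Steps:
U(T) = 1/T
f(x, b) = 3 (f(x, b) = -1*(-3) = 3)
s(R) = 1/(115/4 + R) (s(R) = 1/((R - 1/4) + 29) = 1/((R - 1*¼) + 29) = 1/((R - ¼) + 29) = 1/((-¼ + R) + 29) = 1/(115/4 + R))
-1/s(f(0, 5)) = -1/(4/(115 + 4*3)) = -1/(4/(115 + 12)) = -1/(4/127) = -1/(4*(1/127)) = -1/4/127 = -1*127/4 = -127/4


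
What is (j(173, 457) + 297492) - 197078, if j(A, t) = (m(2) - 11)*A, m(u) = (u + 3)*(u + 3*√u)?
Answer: 100241 + 2595*√2 ≈ 1.0391e+5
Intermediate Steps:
m(u) = (3 + u)*(u + 3*√u)
j(A, t) = A*(-1 + 15*√2) (j(A, t) = ((2² + 3*2 + 3*2^(3/2) + 9*√2) - 11)*A = ((4 + 6 + 3*(2*√2) + 9*√2) - 11)*A = ((4 + 6 + 6*√2 + 9*√2) - 11)*A = ((10 + 15*√2) - 11)*A = (-1 + 15*√2)*A = A*(-1 + 15*√2))
(j(173, 457) + 297492) - 197078 = (173*(-1 + 15*√2) + 297492) - 197078 = ((-173 + 2595*√2) + 297492) - 197078 = (297319 + 2595*√2) - 197078 = 100241 + 2595*√2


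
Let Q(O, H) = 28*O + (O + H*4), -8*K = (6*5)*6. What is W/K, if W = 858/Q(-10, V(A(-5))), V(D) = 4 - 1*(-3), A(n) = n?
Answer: 286/1965 ≈ 0.14555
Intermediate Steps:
V(D) = 7 (V(D) = 4 + 3 = 7)
K = -45/2 (K = -6*5*6/8 = -15*6/4 = -⅛*180 = -45/2 ≈ -22.500)
Q(O, H) = 4*H + 29*O (Q(O, H) = 28*O + (O + 4*H) = 4*H + 29*O)
W = -429/131 (W = 858/(4*7 + 29*(-10)) = 858/(28 - 290) = 858/(-262) = 858*(-1/262) = -429/131 ≈ -3.2748)
W/K = -429/(131*(-45/2)) = -429/131*(-2/45) = 286/1965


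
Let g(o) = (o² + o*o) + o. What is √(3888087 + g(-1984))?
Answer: √11758615 ≈ 3429.1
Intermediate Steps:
g(o) = o + 2*o² (g(o) = (o² + o²) + o = 2*o² + o = o + 2*o²)
√(3888087 + g(-1984)) = √(3888087 - 1984*(1 + 2*(-1984))) = √(3888087 - 1984*(1 - 3968)) = √(3888087 - 1984*(-3967)) = √(3888087 + 7870528) = √11758615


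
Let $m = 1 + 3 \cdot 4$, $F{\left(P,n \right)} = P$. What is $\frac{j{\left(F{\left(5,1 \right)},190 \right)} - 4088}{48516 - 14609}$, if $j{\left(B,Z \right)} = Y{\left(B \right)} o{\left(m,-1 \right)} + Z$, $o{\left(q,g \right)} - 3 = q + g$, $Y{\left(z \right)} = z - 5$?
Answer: $- \frac{3898}{33907} \approx -0.11496$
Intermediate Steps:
$Y{\left(z \right)} = -5 + z$
$m = 13$ ($m = 1 + 12 = 13$)
$o{\left(q,g \right)} = 3 + g + q$ ($o{\left(q,g \right)} = 3 + \left(q + g\right) = 3 + \left(g + q\right) = 3 + g + q$)
$j{\left(B,Z \right)} = -75 + Z + 15 B$ ($j{\left(B,Z \right)} = \left(-5 + B\right) \left(3 - 1 + 13\right) + Z = \left(-5 + B\right) 15 + Z = \left(-75 + 15 B\right) + Z = -75 + Z + 15 B$)
$\frac{j{\left(F{\left(5,1 \right)},190 \right)} - 4088}{48516 - 14609} = \frac{\left(-75 + 190 + 15 \cdot 5\right) - 4088}{48516 - 14609} = \frac{\left(-75 + 190 + 75\right) - 4088}{33907} = \left(190 - 4088\right) \frac{1}{33907} = \left(-3898\right) \frac{1}{33907} = - \frac{3898}{33907}$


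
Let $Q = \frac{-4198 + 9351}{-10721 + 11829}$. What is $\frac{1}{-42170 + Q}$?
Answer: $- \frac{1108}{46719207} \approx -2.3716 \cdot 10^{-5}$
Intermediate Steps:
$Q = \frac{5153}{1108} \approx 4.6507$
$\frac{1}{-42170 + Q} = \frac{1}{-42170 + \frac{5153}{1108}} = \frac{1}{- \frac{46719207}{1108}} = - \frac{1108}{46719207}$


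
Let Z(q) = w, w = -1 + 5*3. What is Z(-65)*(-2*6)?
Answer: -168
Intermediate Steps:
w = 14 (w = -1 + 15 = 14)
Z(q) = 14
Z(-65)*(-2*6) = 14*(-2*6) = 14*(-12) = -168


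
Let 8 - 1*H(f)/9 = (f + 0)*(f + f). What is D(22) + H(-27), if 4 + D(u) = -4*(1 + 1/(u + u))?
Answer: -143639/11 ≈ -13058.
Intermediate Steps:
H(f) = 72 - 18*f² (H(f) = 72 - 9*(f + 0)*(f + f) = 72 - 9*f*2*f = 72 - 18*f²)
D(u) = -8 - 2/u (D(u) = -4 - 4*(1 + 1/(u + u)) = -4 - 4*(1 + 1/(2*u)) = -4 + (-4 - 2/u) = -8 - 2/u)
D(22) + H(-27) = (-8 - 2/22) + (72 - 18*(-27)²) = (-8 - 2*1/22) + (72 - 18*729) = (-8 - 1/11) + (72 - 13122) = -89/11 - 13050 = -143639/11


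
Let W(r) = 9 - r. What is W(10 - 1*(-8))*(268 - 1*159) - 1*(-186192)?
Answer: 185211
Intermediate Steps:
W(10 - 1*(-8))*(268 - 1*159) - 1*(-186192) = (9 - (10 - 1*(-8)))*(268 - 1*159) - 1*(-186192) = (9 - (10 + 8))*(268 - 159) + 186192 = (9 - 1*18)*109 + 186192 = (9 - 18)*109 + 186192 = -9*109 + 186192 = -981 + 186192 = 185211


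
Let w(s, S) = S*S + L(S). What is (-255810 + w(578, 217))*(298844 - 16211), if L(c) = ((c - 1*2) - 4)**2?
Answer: -46408338600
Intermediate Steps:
L(c) = (-6 + c)**2 (L(c) = ((c - 2) - 4)**2 = ((-2 + c) - 4)**2 = (-6 + c)**2)
w(s, S) = S**2 + (-6 + S)**2 (w(s, S) = S*S + (-6 + S)**2 = S**2 + (-6 + S)**2)
(-255810 + w(578, 217))*(298844 - 16211) = (-255810 + (217**2 + (-6 + 217)**2))*(298844 - 16211) = (-255810 + (47089 + 211**2))*282633 = (-255810 + (47089 + 44521))*282633 = (-255810 + 91610)*282633 = -164200*282633 = -46408338600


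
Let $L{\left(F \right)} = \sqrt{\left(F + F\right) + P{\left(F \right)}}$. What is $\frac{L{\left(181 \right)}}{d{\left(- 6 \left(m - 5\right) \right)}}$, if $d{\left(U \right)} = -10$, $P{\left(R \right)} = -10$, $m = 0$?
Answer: $- \frac{2 \sqrt{22}}{5} \approx -1.8762$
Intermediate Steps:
$L{\left(F \right)} = \sqrt{-10 + 2 F}$ ($L{\left(F \right)} = \sqrt{\left(F + F\right) - 10} = \sqrt{2 F - 10} = \sqrt{-10 + 2 F}$)
$\frac{L{\left(181 \right)}}{d{\left(- 6 \left(m - 5\right) \right)}} = \frac{\sqrt{-10 + 2 \cdot 181}}{-10} = \sqrt{-10 + 362} \left(- \frac{1}{10}\right) = \sqrt{352} \left(- \frac{1}{10}\right) = 4 \sqrt{22} \left(- \frac{1}{10}\right) = - \frac{2 \sqrt{22}}{5}$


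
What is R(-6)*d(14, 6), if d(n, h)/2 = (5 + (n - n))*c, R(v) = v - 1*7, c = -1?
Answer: 130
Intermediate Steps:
R(v) = -7 + v (R(v) = v - 7 = -7 + v)
d(n, h) = -10 (d(n, h) = 2*((5 + (n - n))*(-1)) = 2*((5 + 0)*(-1)) = 2*(5*(-1)) = 2*(-5) = -10)
R(-6)*d(14, 6) = (-7 - 6)*(-10) = -13*(-10) = 130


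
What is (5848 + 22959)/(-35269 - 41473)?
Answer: -28807/76742 ≈ -0.37537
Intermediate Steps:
(5848 + 22959)/(-35269 - 41473) = 28807/(-76742) = 28807*(-1/76742) = -28807/76742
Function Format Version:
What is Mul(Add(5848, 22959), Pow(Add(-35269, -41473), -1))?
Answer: Rational(-28807, 76742) ≈ -0.37537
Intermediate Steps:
Mul(Add(5848, 22959), Pow(Add(-35269, -41473), -1)) = Mul(28807, Pow(-76742, -1)) = Mul(28807, Rational(-1, 76742)) = Rational(-28807, 76742)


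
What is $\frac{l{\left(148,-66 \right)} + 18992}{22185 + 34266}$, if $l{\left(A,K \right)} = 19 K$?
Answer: $\frac{17738}{56451} \approx 0.31422$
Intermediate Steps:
$\frac{l{\left(148,-66 \right)} + 18992}{22185 + 34266} = \frac{19 \left(-66\right) + 18992}{22185 + 34266} = \frac{-1254 + 18992}{56451} = 17738 \cdot \frac{1}{56451} = \frac{17738}{56451}$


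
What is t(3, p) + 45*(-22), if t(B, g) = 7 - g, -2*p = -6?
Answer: -986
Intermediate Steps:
p = 3 (p = -1/2*(-6) = 3)
t(3, p) + 45*(-22) = (7 - 1*3) + 45*(-22) = (7 - 3) - 990 = 4 - 990 = -986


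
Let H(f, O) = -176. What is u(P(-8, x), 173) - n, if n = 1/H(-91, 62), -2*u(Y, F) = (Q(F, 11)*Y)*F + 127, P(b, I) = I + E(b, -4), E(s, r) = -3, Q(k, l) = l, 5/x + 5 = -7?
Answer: 1682981/528 ≈ 3187.5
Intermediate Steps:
x = -5/12 (x = 5/(-5 - 7) = 5/(-12) = 5*(-1/12) = -5/12 ≈ -0.41667)
P(b, I) = -3 + I (P(b, I) = I - 3 = -3 + I)
u(Y, F) = -127/2 - 11*F*Y/2 (u(Y, F) = -((11*Y)*F + 127)/2 = -(11*F*Y + 127)/2 = -(127 + 11*F*Y)/2 = -127/2 - 11*F*Y/2)
n = -1/176 (n = 1/(-176) = -1/176 ≈ -0.0056818)
u(P(-8, x), 173) - n = (-127/2 - 11/2*173*(-3 - 5/12)) - 1*(-1/176) = (-127/2 - 11/2*173*(-41/12)) + 1/176 = (-127/2 + 78023/24) + 1/176 = 76499/24 + 1/176 = 1682981/528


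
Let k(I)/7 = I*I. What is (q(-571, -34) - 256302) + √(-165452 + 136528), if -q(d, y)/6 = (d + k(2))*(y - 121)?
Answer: -761292 + 2*I*√7231 ≈ -7.6129e+5 + 170.07*I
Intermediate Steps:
k(I) = 7*I² (k(I) = 7*(I*I) = 7*I²)
q(d, y) = -6*(-121 + y)*(28 + d) (q(d, y) = -6*(d + 7*2²)*(y - 121) = -6*(d + 7*4)*(-121 + y) = -6*(d + 28)*(-121 + y) = -6*(28 + d)*(-121 + y) = -6*(-121 + y)*(28 + d))
(q(-571, -34) - 256302) + √(-165452 + 136528) = ((20328 - 168*(-34) + 726*(-571) - 6*(-571)*(-34)) - 256302) + √(-165452 + 136528) = ((20328 + 5712 - 414546 - 116484) - 256302) + √(-28924) = (-504990 - 256302) + 2*I*√7231 = -761292 + 2*I*√7231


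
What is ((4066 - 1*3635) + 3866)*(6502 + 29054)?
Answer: 152784132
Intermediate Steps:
((4066 - 1*3635) + 3866)*(6502 + 29054) = ((4066 - 3635) + 3866)*35556 = (431 + 3866)*35556 = 4297*35556 = 152784132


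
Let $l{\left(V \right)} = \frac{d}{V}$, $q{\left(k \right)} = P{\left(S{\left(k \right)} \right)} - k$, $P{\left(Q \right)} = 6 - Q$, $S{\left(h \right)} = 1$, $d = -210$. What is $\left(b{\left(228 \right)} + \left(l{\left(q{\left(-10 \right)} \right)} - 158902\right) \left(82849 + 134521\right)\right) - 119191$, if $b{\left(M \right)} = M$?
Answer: $-34543689883$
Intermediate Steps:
$q{\left(k \right)} = 5 - k$ ($q{\left(k \right)} = \left(6 - 1\right) - k = 5 - k$)
$l{\left(V \right)} = - \frac{210}{V}$
$\left(b{\left(228 \right)} + \left(l{\left(q{\left(-10 \right)} \right)} - 158902\right) \left(82849 + 134521\right)\right) - 119191 = \left(228 + \left(- \frac{210}{5 - -10} - 158902\right) \left(82849 + 134521\right)\right) - 119191 = \left(228 + \left(- \frac{210}{5 + 10} - 158902\right) 217370\right) - 119191 = \left(228 + \left(- \frac{210}{15} - 158902\right) 217370\right) - 119191 = \left(228 + \left(\left(-210\right) \frac{1}{15} - 158902\right) 217370\right) - 119191 = \left(228 + \left(-14 - 158902\right) 217370\right) - 119191 = \left(228 - 34543570920\right) - 119191 = -34543570692 - 119191 = -34543689883$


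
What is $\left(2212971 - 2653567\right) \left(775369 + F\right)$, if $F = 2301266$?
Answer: $-1355553074460$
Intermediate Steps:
$\left(2212971 - 2653567\right) \left(775369 + F\right) = \left(2212971 - 2653567\right) \left(775369 + 2301266\right) = \left(-440596\right) 3076635 = -1355553074460$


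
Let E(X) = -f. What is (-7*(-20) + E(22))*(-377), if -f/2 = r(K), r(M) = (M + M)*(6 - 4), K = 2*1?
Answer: -58812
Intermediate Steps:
K = 2
r(M) = 4*M (r(M) = (2*M)*2 = 4*M)
f = -16 (f = -8*2 = -2*8 = -16)
E(X) = 16 (E(X) = -1*(-16) = 16)
(-7*(-20) + E(22))*(-377) = (-7*(-20) + 16)*(-377) = (140 + 16)*(-377) = 156*(-377) = -58812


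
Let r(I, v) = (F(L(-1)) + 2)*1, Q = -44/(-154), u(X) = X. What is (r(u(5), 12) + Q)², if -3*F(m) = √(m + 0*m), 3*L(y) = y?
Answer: 6863/1323 - 32*I*√3/63 ≈ 5.1875 - 0.87977*I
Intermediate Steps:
L(y) = y/3
Q = 2/7 (Q = -44*(-1/154) = 2/7 ≈ 0.28571)
F(m) = -√m/3 (F(m) = -√(m + 0*m)/3 = -√(m + 0)/3 = -√m/3)
r(I, v) = 2 - I*√3/9 (r(I, v) = (-I*√3/3/3 + 2)*1 = (-I*√3/9 + 2)*1 = (2 - I*√3/9)*1 = 2 - I*√3/9)
(r(u(5), 12) + Q)² = ((2 - I*√3/9) + 2/7)² = (16/7 - I*√3/9)²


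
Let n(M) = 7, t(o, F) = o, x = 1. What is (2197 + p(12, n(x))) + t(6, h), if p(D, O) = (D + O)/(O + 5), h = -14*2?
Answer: 26455/12 ≈ 2204.6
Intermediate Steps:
h = -28
p(D, O) = (D + O)/(5 + O)
(2197 + p(12, n(x))) + t(6, h) = (2197 + (12 + 7)/(5 + 7)) + 6 = (2197 + 19/12) + 6 = 26383/12 + 6 = 26455/12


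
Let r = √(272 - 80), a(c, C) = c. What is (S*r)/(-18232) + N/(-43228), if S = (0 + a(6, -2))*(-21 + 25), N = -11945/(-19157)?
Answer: -11945/828118796 - 24*√3/2279 ≈ -0.018255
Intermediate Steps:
N = 11945/19157 (N = -11945*(-1/19157) = 11945/19157 ≈ 0.62353)
S = 24 (S = (0 + 6)*(-21 + 25) = 6*4 = 24)
r = 8*√3 (r = √192 = 8*√3 ≈ 13.856)
(S*r)/(-18232) + N/(-43228) = (24*(8*√3))/(-18232) + (11945/19157)/(-43228) = (192*√3)*(-1/18232) + (11945/19157)*(-1/43228) = -24*√3/2279 - 11945/828118796 = -11945/828118796 - 24*√3/2279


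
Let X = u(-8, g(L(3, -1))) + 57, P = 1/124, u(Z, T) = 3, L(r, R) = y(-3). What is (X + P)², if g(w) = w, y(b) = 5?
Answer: 55368481/15376 ≈ 3601.0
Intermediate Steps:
L(r, R) = 5
P = 1/124 ≈ 0.0080645
X = 60 (X = 3 + 57 = 60)
(X + P)² = (60 + 1/124)² = (7441/124)² = 55368481/15376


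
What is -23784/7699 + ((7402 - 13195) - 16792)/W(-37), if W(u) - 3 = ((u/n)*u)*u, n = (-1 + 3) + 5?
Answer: 12941917/389815768 ≈ 0.033200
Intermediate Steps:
n = 7 (n = 2 + 5 = 7)
W(u) = 3 + u³/7 (W(u) = 3 + ((u/7)*u)*u = 3 + (u²/7)*u = 3 + u³/7)
-23784/7699 + ((7402 - 13195) - 16792)/W(-37) = -23784/7699 + ((7402 - 13195) - 16792)/(3 + (⅐)*(-37)³) = -23784*1/7699 + (-5793 - 16792)/(3 + (⅐)*(-50653)) = -23784/7699 - 22585/(3 - 50653/7) = -23784/7699 - 22585/(-50632/7) = -23784/7699 - 22585*(-7/50632) = -23784/7699 + 158095/50632 = 12941917/389815768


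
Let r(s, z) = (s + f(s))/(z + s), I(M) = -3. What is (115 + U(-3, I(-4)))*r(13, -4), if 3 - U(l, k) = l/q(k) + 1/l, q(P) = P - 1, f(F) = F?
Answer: 18343/54 ≈ 339.69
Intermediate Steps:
q(P) = -1 + P
r(s, z) = 2*s/(s + z) (r(s, z) = (s + s)/(z + s) = (2*s)/(s + z) = 2*s/(s + z))
U(l, k) = 3 - 1/l - l/(-1 + k) (U(l, k) = 3 - (l/(-1 + k) + 1/l) = 3 - (1/l + l/(-1 + k)) = 3 + (-1/l - l/(-1 + k)) = 3 - 1/l - l/(-1 + k))
(115 + U(-3, I(-4)))*r(13, -4) = (115 + (3 - 1/(-3) - 1*(-3)/(-1 - 3)))*(2*13/(13 - 4)) = (115 + (3 - 1*(-1/3) - 1*(-3)/(-4)))*(2*13/9) = (115 + (3 + 1/3 - 1*(-3)*(-1/4)))*(2*13*(1/9)) = (115 + (3 + 1/3 - 3/4))*(26/9) = (115 + 31/12)*(26/9) = (1411/12)*(26/9) = 18343/54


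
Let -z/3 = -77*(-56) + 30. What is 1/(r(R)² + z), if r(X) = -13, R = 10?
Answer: -1/12857 ≈ -7.7779e-5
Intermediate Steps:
z = -13026 (z = -3*(-77*(-56) + 30) = -3*(4312 + 30) = -3*4342 = -13026)
1/(r(R)² + z) = 1/((-13)² - 13026) = 1/(169 - 13026) = 1/(-12857) = -1/12857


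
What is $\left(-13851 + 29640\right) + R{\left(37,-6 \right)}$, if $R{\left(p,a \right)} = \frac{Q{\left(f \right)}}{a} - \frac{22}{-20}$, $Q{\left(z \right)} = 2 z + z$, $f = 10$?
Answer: $\frac{157851}{10} \approx 15785.0$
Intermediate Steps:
$Q{\left(z \right)} = 3 z$
$R{\left(p,a \right)} = \frac{11}{10} + \frac{30}{a}$ ($R{\left(p,a \right)} = \frac{3 \cdot 10}{a} - \frac{22}{-20} = \frac{30}{a} - - \frac{11}{10} = \frac{30}{a} + \frac{11}{10} = \frac{11}{10} + \frac{30}{a}$)
$\left(-13851 + 29640\right) + R{\left(37,-6 \right)} = \left(-13851 + 29640\right) + \left(\frac{11}{10} + \frac{30}{-6}\right) = 15789 + \left(\frac{11}{10} + 30 \left(- \frac{1}{6}\right)\right) = 15789 + \left(\frac{11}{10} - 5\right) = 15789 - \frac{39}{10} = \frac{157851}{10}$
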